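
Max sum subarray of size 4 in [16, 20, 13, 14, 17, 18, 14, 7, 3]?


[0:4]: 63
[1:5]: 64
[2:6]: 62
[3:7]: 63
[4:8]: 56
[5:9]: 42

Max: 64 at [1:5]


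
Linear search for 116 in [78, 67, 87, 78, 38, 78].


i=0: 78!=116
i=1: 67!=116
i=2: 87!=116
i=3: 78!=116
i=4: 38!=116
i=5: 78!=116

Not found, 6 comps


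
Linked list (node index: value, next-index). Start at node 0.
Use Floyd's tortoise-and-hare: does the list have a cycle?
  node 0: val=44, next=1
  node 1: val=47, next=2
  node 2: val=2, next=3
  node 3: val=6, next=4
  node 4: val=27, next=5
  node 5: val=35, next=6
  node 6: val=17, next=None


Floyd's tortoise (slow, +1) and hare (fast, +2):
  init: slow=0, fast=0
  step 1: slow=1, fast=2
  step 2: slow=2, fast=4
  step 3: slow=3, fast=6
  step 4: fast -> None, no cycle

Cycle: no


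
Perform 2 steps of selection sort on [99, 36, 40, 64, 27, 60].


Initial: [99, 36, 40, 64, 27, 60]
Step 1: min=27 at 4
  Swap: [27, 36, 40, 64, 99, 60]
Step 2: min=36 at 1
  Swap: [27, 36, 40, 64, 99, 60]

After 2 steps: [27, 36, 40, 64, 99, 60]


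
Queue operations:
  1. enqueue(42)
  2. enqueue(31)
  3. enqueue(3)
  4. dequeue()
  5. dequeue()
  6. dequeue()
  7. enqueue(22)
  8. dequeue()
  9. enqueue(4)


enqueue(42) -> [42]
enqueue(31) -> [42, 31]
enqueue(3) -> [42, 31, 3]
dequeue()->42, [31, 3]
dequeue()->31, [3]
dequeue()->3, []
enqueue(22) -> [22]
dequeue()->22, []
enqueue(4) -> [4]

Final queue: [4]


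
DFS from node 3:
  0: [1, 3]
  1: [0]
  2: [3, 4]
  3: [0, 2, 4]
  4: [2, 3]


Visit 3, push [4, 2, 0]
Visit 0, push [1]
Visit 1, push []
Visit 2, push [4]
Visit 4, push []

DFS order: [3, 0, 1, 2, 4]


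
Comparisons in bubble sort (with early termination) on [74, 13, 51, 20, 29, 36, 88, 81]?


Algorithm: bubble sort (with early termination)
Input: [74, 13, 51, 20, 29, 36, 88, 81]
Sorted: [13, 20, 29, 36, 51, 74, 81, 88]

18


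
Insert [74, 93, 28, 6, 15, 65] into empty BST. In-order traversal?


Insert 74: root
Insert 93: R from 74
Insert 28: L from 74
Insert 6: L from 74 -> L from 28
Insert 15: L from 74 -> L from 28 -> R from 6
Insert 65: L from 74 -> R from 28

In-order: [6, 15, 28, 65, 74, 93]


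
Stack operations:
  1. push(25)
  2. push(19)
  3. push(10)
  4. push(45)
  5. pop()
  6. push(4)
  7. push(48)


push(25) -> [25]
push(19) -> [25, 19]
push(10) -> [25, 19, 10]
push(45) -> [25, 19, 10, 45]
pop()->45, [25, 19, 10]
push(4) -> [25, 19, 10, 4]
push(48) -> [25, 19, 10, 4, 48]

Final stack: [25, 19, 10, 4, 48]


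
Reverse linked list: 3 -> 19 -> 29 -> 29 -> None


Step 1: curr=3, set curr.next=prev(None) | reversed so far: 3
Step 2: curr=19, set curr.next=prev(3) | reversed so far: 19 -> 3
Step 3: curr=29, set curr.next=prev(19) | reversed so far: 29 -> 19 -> 3
Step 4: curr=29, set curr.next=prev(29) | reversed so far: 29 -> 29 -> 19 -> 3

29 -> 29 -> 19 -> 3 -> None


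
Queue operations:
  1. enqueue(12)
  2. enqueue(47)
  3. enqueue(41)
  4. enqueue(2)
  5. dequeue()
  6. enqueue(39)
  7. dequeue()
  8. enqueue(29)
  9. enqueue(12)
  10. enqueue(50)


enqueue(12) -> [12]
enqueue(47) -> [12, 47]
enqueue(41) -> [12, 47, 41]
enqueue(2) -> [12, 47, 41, 2]
dequeue()->12, [47, 41, 2]
enqueue(39) -> [47, 41, 2, 39]
dequeue()->47, [41, 2, 39]
enqueue(29) -> [41, 2, 39, 29]
enqueue(12) -> [41, 2, 39, 29, 12]
enqueue(50) -> [41, 2, 39, 29, 12, 50]

Final queue: [41, 2, 39, 29, 12, 50]


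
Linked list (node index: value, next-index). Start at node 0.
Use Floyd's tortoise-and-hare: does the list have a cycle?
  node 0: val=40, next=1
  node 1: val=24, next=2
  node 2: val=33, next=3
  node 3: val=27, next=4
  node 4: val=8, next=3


Floyd's tortoise (slow, +1) and hare (fast, +2):
  init: slow=0, fast=0
  step 1: slow=1, fast=2
  step 2: slow=2, fast=4
  step 3: slow=3, fast=4
  step 4: slow=4, fast=4
  slow == fast at node 4: cycle detected

Cycle: yes


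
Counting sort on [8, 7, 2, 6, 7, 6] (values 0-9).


Input: [8, 7, 2, 6, 7, 6]
Counts: [0, 0, 1, 0, 0, 0, 2, 2, 1, 0]

Sorted: [2, 6, 6, 7, 7, 8]


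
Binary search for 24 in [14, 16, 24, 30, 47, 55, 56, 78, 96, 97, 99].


Step 1: lo=0, hi=10, mid=5, val=55
Step 2: lo=0, hi=4, mid=2, val=24

Found at index 2


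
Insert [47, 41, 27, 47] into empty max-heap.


Insert 47: [47]
Insert 41: [47, 41]
Insert 27: [47, 41, 27]
Insert 47: [47, 47, 27, 41]

Final heap: [47, 47, 27, 41]


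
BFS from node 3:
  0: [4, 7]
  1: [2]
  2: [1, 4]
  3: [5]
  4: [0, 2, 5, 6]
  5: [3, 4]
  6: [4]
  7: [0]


Visit 3, enqueue [5]
Visit 5, enqueue [4]
Visit 4, enqueue [0, 2, 6]
Visit 0, enqueue [7]
Visit 2, enqueue [1]
Visit 6, enqueue []
Visit 7, enqueue []
Visit 1, enqueue []

BFS order: [3, 5, 4, 0, 2, 6, 7, 1]


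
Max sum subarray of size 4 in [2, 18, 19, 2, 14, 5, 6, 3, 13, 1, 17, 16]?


[0:4]: 41
[1:5]: 53
[2:6]: 40
[3:7]: 27
[4:8]: 28
[5:9]: 27
[6:10]: 23
[7:11]: 34
[8:12]: 47

Max: 53 at [1:5]


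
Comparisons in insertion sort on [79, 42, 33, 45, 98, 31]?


Algorithm: insertion sort
Input: [79, 42, 33, 45, 98, 31]
Sorted: [31, 33, 42, 45, 79, 98]

11


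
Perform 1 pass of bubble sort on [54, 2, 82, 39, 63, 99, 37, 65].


Initial: [54, 2, 82, 39, 63, 99, 37, 65]
Pass 1: [2, 54, 39, 63, 82, 37, 65, 99] (5 swaps)

After 1 pass: [2, 54, 39, 63, 82, 37, 65, 99]


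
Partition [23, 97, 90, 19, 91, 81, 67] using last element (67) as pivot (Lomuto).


Pivot: 67
  23 <= 67: advance i (no swap)
  19 <= 67: swap -> [23, 19, 90, 97, 91, 81, 67]
Place pivot at 2: [23, 19, 67, 97, 91, 81, 90]

Partitioned: [23, 19, 67, 97, 91, 81, 90]


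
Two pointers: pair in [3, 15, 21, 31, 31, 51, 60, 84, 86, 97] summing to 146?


lo=0(3)+hi=9(97)=100
lo=1(15)+hi=9(97)=112
lo=2(21)+hi=9(97)=118
lo=3(31)+hi=9(97)=128
lo=4(31)+hi=9(97)=128
lo=5(51)+hi=9(97)=148
lo=5(51)+hi=8(86)=137
lo=6(60)+hi=8(86)=146

Yes: 60+86=146


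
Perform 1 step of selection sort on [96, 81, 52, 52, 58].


Initial: [96, 81, 52, 52, 58]
Step 1: min=52 at 2
  Swap: [52, 81, 96, 52, 58]

After 1 step: [52, 81, 96, 52, 58]


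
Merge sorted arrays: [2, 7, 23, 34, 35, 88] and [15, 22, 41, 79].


Take 2 from A
Take 7 from A
Take 15 from B
Take 22 from B
Take 23 from A
Take 34 from A
Take 35 from A
Take 41 from B
Take 79 from B

Merged: [2, 7, 15, 22, 23, 34, 35, 41, 79, 88]


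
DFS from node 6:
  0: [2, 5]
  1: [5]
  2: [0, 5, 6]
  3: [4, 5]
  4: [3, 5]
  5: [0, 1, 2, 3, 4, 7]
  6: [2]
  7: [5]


Visit 6, push [2]
Visit 2, push [5, 0]
Visit 0, push [5]
Visit 5, push [7, 4, 3, 1]
Visit 1, push []
Visit 3, push [4]
Visit 4, push []
Visit 7, push []

DFS order: [6, 2, 0, 5, 1, 3, 4, 7]


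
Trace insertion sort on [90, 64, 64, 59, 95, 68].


Initial: [90, 64, 64, 59, 95, 68]
Insert 64: [64, 90, 64, 59, 95, 68]
Insert 64: [64, 64, 90, 59, 95, 68]
Insert 59: [59, 64, 64, 90, 95, 68]
Insert 95: [59, 64, 64, 90, 95, 68]
Insert 68: [59, 64, 64, 68, 90, 95]

Sorted: [59, 64, 64, 68, 90, 95]


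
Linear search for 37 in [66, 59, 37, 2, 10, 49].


i=0: 66!=37
i=1: 59!=37
i=2: 37==37 found!

Found at 2, 3 comps


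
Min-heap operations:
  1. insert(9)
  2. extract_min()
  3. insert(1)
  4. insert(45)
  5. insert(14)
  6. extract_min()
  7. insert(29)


insert(9) -> [9]
extract_min()->9, []
insert(1) -> [1]
insert(45) -> [1, 45]
insert(14) -> [1, 45, 14]
extract_min()->1, [14, 45]
insert(29) -> [14, 45, 29]

Final heap: [14, 45, 29]


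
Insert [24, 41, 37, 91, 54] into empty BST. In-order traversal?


Insert 24: root
Insert 41: R from 24
Insert 37: R from 24 -> L from 41
Insert 91: R from 24 -> R from 41
Insert 54: R from 24 -> R from 41 -> L from 91

In-order: [24, 37, 41, 54, 91]


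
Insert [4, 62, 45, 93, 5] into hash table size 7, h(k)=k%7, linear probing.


Insert 4: h=4 -> slot 4
Insert 62: h=6 -> slot 6
Insert 45: h=3 -> slot 3
Insert 93: h=2 -> slot 2
Insert 5: h=5 -> slot 5

Table: [None, None, 93, 45, 4, 5, 62]


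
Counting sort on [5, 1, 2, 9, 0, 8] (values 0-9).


Input: [5, 1, 2, 9, 0, 8]
Counts: [1, 1, 1, 0, 0, 1, 0, 0, 1, 1]

Sorted: [0, 1, 2, 5, 8, 9]


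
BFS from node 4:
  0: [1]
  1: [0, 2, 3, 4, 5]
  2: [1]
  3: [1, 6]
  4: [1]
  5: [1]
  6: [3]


Visit 4, enqueue [1]
Visit 1, enqueue [0, 2, 3, 5]
Visit 0, enqueue []
Visit 2, enqueue []
Visit 3, enqueue [6]
Visit 5, enqueue []
Visit 6, enqueue []

BFS order: [4, 1, 0, 2, 3, 5, 6]


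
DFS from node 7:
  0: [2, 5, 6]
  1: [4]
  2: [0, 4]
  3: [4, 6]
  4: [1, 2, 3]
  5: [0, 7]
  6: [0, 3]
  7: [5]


Visit 7, push [5]
Visit 5, push [0]
Visit 0, push [6, 2]
Visit 2, push [4]
Visit 4, push [3, 1]
Visit 1, push []
Visit 3, push [6]
Visit 6, push []

DFS order: [7, 5, 0, 2, 4, 1, 3, 6]


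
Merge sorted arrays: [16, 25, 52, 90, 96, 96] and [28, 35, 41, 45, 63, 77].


Take 16 from A
Take 25 from A
Take 28 from B
Take 35 from B
Take 41 from B
Take 45 from B
Take 52 from A
Take 63 from B
Take 77 from B

Merged: [16, 25, 28, 35, 41, 45, 52, 63, 77, 90, 96, 96]


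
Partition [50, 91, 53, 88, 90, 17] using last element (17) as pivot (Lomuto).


Pivot: 17
Place pivot at 0: [17, 91, 53, 88, 90, 50]

Partitioned: [17, 91, 53, 88, 90, 50]


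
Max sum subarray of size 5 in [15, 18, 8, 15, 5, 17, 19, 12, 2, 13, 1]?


[0:5]: 61
[1:6]: 63
[2:7]: 64
[3:8]: 68
[4:9]: 55
[5:10]: 63
[6:11]: 47

Max: 68 at [3:8]


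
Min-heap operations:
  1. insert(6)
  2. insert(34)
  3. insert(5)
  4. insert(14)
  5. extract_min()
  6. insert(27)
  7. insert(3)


insert(6) -> [6]
insert(34) -> [6, 34]
insert(5) -> [5, 34, 6]
insert(14) -> [5, 14, 6, 34]
extract_min()->5, [6, 14, 34]
insert(27) -> [6, 14, 34, 27]
insert(3) -> [3, 6, 34, 27, 14]

Final heap: [3, 6, 34, 27, 14]


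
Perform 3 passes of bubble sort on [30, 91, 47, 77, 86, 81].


Initial: [30, 91, 47, 77, 86, 81]
Pass 1: [30, 47, 77, 86, 81, 91] (4 swaps)
Pass 2: [30, 47, 77, 81, 86, 91] (1 swaps)
Pass 3: [30, 47, 77, 81, 86, 91] (0 swaps)

After 3 passes: [30, 47, 77, 81, 86, 91]


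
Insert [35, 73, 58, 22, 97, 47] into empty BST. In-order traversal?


Insert 35: root
Insert 73: R from 35
Insert 58: R from 35 -> L from 73
Insert 22: L from 35
Insert 97: R from 35 -> R from 73
Insert 47: R from 35 -> L from 73 -> L from 58

In-order: [22, 35, 47, 58, 73, 97]


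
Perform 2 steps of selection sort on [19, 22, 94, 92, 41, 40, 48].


Initial: [19, 22, 94, 92, 41, 40, 48]
Step 1: min=19 at 0
  Swap: [19, 22, 94, 92, 41, 40, 48]
Step 2: min=22 at 1
  Swap: [19, 22, 94, 92, 41, 40, 48]

After 2 steps: [19, 22, 94, 92, 41, 40, 48]


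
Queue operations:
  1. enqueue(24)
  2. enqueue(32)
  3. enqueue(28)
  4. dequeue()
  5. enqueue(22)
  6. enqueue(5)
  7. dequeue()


enqueue(24) -> [24]
enqueue(32) -> [24, 32]
enqueue(28) -> [24, 32, 28]
dequeue()->24, [32, 28]
enqueue(22) -> [32, 28, 22]
enqueue(5) -> [32, 28, 22, 5]
dequeue()->32, [28, 22, 5]

Final queue: [28, 22, 5]


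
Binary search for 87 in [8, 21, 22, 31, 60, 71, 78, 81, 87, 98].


Step 1: lo=0, hi=9, mid=4, val=60
Step 2: lo=5, hi=9, mid=7, val=81
Step 3: lo=8, hi=9, mid=8, val=87

Found at index 8


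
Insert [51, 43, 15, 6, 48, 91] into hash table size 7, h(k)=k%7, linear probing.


Insert 51: h=2 -> slot 2
Insert 43: h=1 -> slot 1
Insert 15: h=1, 2 probes -> slot 3
Insert 6: h=6 -> slot 6
Insert 48: h=6, 1 probes -> slot 0
Insert 91: h=0, 4 probes -> slot 4

Table: [48, 43, 51, 15, 91, None, 6]


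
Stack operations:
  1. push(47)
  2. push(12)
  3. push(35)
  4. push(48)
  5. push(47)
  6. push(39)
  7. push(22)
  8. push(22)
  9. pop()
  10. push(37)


push(47) -> [47]
push(12) -> [47, 12]
push(35) -> [47, 12, 35]
push(48) -> [47, 12, 35, 48]
push(47) -> [47, 12, 35, 48, 47]
push(39) -> [47, 12, 35, 48, 47, 39]
push(22) -> [47, 12, 35, 48, 47, 39, 22]
push(22) -> [47, 12, 35, 48, 47, 39, 22, 22]
pop()->22, [47, 12, 35, 48, 47, 39, 22]
push(37) -> [47, 12, 35, 48, 47, 39, 22, 37]

Final stack: [47, 12, 35, 48, 47, 39, 22, 37]


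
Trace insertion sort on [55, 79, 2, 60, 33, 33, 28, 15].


Initial: [55, 79, 2, 60, 33, 33, 28, 15]
Insert 79: [55, 79, 2, 60, 33, 33, 28, 15]
Insert 2: [2, 55, 79, 60, 33, 33, 28, 15]
Insert 60: [2, 55, 60, 79, 33, 33, 28, 15]
Insert 33: [2, 33, 55, 60, 79, 33, 28, 15]
Insert 33: [2, 33, 33, 55, 60, 79, 28, 15]
Insert 28: [2, 28, 33, 33, 55, 60, 79, 15]
Insert 15: [2, 15, 28, 33, 33, 55, 60, 79]

Sorted: [2, 15, 28, 33, 33, 55, 60, 79]


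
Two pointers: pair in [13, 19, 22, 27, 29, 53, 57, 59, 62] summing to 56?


lo=0(13)+hi=8(62)=75
lo=0(13)+hi=7(59)=72
lo=0(13)+hi=6(57)=70
lo=0(13)+hi=5(53)=66
lo=0(13)+hi=4(29)=42
lo=1(19)+hi=4(29)=48
lo=2(22)+hi=4(29)=51
lo=3(27)+hi=4(29)=56

Yes: 27+29=56


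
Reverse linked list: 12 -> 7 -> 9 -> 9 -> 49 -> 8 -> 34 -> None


Step 1: curr=12, set curr.next=prev(None) | reversed so far: 12
Step 2: curr=7, set curr.next=prev(12) | reversed so far: 7 -> 12
Step 3: curr=9, set curr.next=prev(7) | reversed so far: 9 -> 7 -> 12
Step 4: curr=9, set curr.next=prev(9) | reversed so far: 9 -> 9 -> 7 -> 12
Step 5: curr=49, set curr.next=prev(9) | reversed so far: 49 -> 9 -> 9 -> 7 -> 12
Step 6: curr=8, set curr.next=prev(49) | reversed so far: 8 -> 49 -> 9 -> 9 -> 7 -> 12
Step 7: curr=34, set curr.next=prev(8) | reversed so far: 34 -> 8 -> 49 -> 9 -> 9 -> 7 -> 12

34 -> 8 -> 49 -> 9 -> 9 -> 7 -> 12 -> None


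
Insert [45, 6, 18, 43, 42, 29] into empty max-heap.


Insert 45: [45]
Insert 6: [45, 6]
Insert 18: [45, 6, 18]
Insert 43: [45, 43, 18, 6]
Insert 42: [45, 43, 18, 6, 42]
Insert 29: [45, 43, 29, 6, 42, 18]

Final heap: [45, 43, 29, 6, 42, 18]


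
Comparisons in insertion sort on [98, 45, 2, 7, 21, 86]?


Algorithm: insertion sort
Input: [98, 45, 2, 7, 21, 86]
Sorted: [2, 7, 21, 45, 86, 98]

11


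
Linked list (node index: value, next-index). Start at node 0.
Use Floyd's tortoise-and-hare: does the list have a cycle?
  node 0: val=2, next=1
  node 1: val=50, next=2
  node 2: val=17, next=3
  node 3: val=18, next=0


Floyd's tortoise (slow, +1) and hare (fast, +2):
  init: slow=0, fast=0
  step 1: slow=1, fast=2
  step 2: slow=2, fast=0
  step 3: slow=3, fast=2
  step 4: slow=0, fast=0
  slow == fast at node 0: cycle detected

Cycle: yes


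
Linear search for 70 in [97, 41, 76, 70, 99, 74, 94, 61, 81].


i=0: 97!=70
i=1: 41!=70
i=2: 76!=70
i=3: 70==70 found!

Found at 3, 4 comps


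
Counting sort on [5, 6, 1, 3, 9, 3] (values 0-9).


Input: [5, 6, 1, 3, 9, 3]
Counts: [0, 1, 0, 2, 0, 1, 1, 0, 0, 1]

Sorted: [1, 3, 3, 5, 6, 9]


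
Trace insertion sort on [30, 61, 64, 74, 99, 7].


Initial: [30, 61, 64, 74, 99, 7]
Insert 61: [30, 61, 64, 74, 99, 7]
Insert 64: [30, 61, 64, 74, 99, 7]
Insert 74: [30, 61, 64, 74, 99, 7]
Insert 99: [30, 61, 64, 74, 99, 7]
Insert 7: [7, 30, 61, 64, 74, 99]

Sorted: [7, 30, 61, 64, 74, 99]


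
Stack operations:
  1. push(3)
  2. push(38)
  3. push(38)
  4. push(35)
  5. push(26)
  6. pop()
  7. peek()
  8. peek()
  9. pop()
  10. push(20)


push(3) -> [3]
push(38) -> [3, 38]
push(38) -> [3, 38, 38]
push(35) -> [3, 38, 38, 35]
push(26) -> [3, 38, 38, 35, 26]
pop()->26, [3, 38, 38, 35]
peek()->35
peek()->35
pop()->35, [3, 38, 38]
push(20) -> [3, 38, 38, 20]

Final stack: [3, 38, 38, 20]


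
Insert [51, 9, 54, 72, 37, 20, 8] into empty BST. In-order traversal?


Insert 51: root
Insert 9: L from 51
Insert 54: R from 51
Insert 72: R from 51 -> R from 54
Insert 37: L from 51 -> R from 9
Insert 20: L from 51 -> R from 9 -> L from 37
Insert 8: L from 51 -> L from 9

In-order: [8, 9, 20, 37, 51, 54, 72]


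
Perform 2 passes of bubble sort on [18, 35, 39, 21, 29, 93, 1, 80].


Initial: [18, 35, 39, 21, 29, 93, 1, 80]
Pass 1: [18, 35, 21, 29, 39, 1, 80, 93] (4 swaps)
Pass 2: [18, 21, 29, 35, 1, 39, 80, 93] (3 swaps)

After 2 passes: [18, 21, 29, 35, 1, 39, 80, 93]


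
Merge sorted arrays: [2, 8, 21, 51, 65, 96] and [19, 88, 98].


Take 2 from A
Take 8 from A
Take 19 from B
Take 21 from A
Take 51 from A
Take 65 from A
Take 88 from B
Take 96 from A

Merged: [2, 8, 19, 21, 51, 65, 88, 96, 98]


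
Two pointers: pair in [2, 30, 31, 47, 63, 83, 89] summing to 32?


lo=0(2)+hi=6(89)=91
lo=0(2)+hi=5(83)=85
lo=0(2)+hi=4(63)=65
lo=0(2)+hi=3(47)=49
lo=0(2)+hi=2(31)=33
lo=0(2)+hi=1(30)=32

Yes: 2+30=32


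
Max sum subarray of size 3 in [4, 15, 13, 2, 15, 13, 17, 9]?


[0:3]: 32
[1:4]: 30
[2:5]: 30
[3:6]: 30
[4:7]: 45
[5:8]: 39

Max: 45 at [4:7]


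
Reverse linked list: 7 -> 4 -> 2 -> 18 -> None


Step 1: curr=7, set curr.next=prev(None) | reversed so far: 7
Step 2: curr=4, set curr.next=prev(7) | reversed so far: 4 -> 7
Step 3: curr=2, set curr.next=prev(4) | reversed so far: 2 -> 4 -> 7
Step 4: curr=18, set curr.next=prev(2) | reversed so far: 18 -> 2 -> 4 -> 7

18 -> 2 -> 4 -> 7 -> None


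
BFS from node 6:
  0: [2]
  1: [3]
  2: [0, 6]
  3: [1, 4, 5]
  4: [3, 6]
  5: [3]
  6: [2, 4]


Visit 6, enqueue [2, 4]
Visit 2, enqueue [0]
Visit 4, enqueue [3]
Visit 0, enqueue []
Visit 3, enqueue [1, 5]
Visit 1, enqueue []
Visit 5, enqueue []

BFS order: [6, 2, 4, 0, 3, 1, 5]


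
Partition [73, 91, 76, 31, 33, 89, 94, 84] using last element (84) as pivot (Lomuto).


Pivot: 84
  73 <= 84: advance i (no swap)
  76 <= 84: swap -> [73, 76, 91, 31, 33, 89, 94, 84]
  31 <= 84: swap -> [73, 76, 31, 91, 33, 89, 94, 84]
  33 <= 84: swap -> [73, 76, 31, 33, 91, 89, 94, 84]
Place pivot at 4: [73, 76, 31, 33, 84, 89, 94, 91]

Partitioned: [73, 76, 31, 33, 84, 89, 94, 91]


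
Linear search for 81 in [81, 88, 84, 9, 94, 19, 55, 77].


i=0: 81==81 found!

Found at 0, 1 comps


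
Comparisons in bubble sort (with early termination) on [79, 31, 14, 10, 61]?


Algorithm: bubble sort (with early termination)
Input: [79, 31, 14, 10, 61]
Sorted: [10, 14, 31, 61, 79]

10


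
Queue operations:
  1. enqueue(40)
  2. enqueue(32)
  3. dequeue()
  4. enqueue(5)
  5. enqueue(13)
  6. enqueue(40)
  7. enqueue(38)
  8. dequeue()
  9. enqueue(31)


enqueue(40) -> [40]
enqueue(32) -> [40, 32]
dequeue()->40, [32]
enqueue(5) -> [32, 5]
enqueue(13) -> [32, 5, 13]
enqueue(40) -> [32, 5, 13, 40]
enqueue(38) -> [32, 5, 13, 40, 38]
dequeue()->32, [5, 13, 40, 38]
enqueue(31) -> [5, 13, 40, 38, 31]

Final queue: [5, 13, 40, 38, 31]


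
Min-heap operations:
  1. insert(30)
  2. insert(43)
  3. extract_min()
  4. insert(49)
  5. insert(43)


insert(30) -> [30]
insert(43) -> [30, 43]
extract_min()->30, [43]
insert(49) -> [43, 49]
insert(43) -> [43, 49, 43]

Final heap: [43, 49, 43]


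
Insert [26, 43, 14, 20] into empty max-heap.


Insert 26: [26]
Insert 43: [43, 26]
Insert 14: [43, 26, 14]
Insert 20: [43, 26, 14, 20]

Final heap: [43, 26, 14, 20]


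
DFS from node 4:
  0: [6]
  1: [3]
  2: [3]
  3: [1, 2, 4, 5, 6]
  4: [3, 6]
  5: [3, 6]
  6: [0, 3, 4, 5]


Visit 4, push [6, 3]
Visit 3, push [6, 5, 2, 1]
Visit 1, push []
Visit 2, push []
Visit 5, push [6]
Visit 6, push [0]
Visit 0, push []

DFS order: [4, 3, 1, 2, 5, 6, 0]


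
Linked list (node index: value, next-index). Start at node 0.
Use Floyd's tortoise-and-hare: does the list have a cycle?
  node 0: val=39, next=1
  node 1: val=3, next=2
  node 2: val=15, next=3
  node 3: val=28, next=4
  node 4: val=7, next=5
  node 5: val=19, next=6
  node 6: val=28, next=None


Floyd's tortoise (slow, +1) and hare (fast, +2):
  init: slow=0, fast=0
  step 1: slow=1, fast=2
  step 2: slow=2, fast=4
  step 3: slow=3, fast=6
  step 4: fast -> None, no cycle

Cycle: no


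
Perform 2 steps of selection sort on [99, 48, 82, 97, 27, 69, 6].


Initial: [99, 48, 82, 97, 27, 69, 6]
Step 1: min=6 at 6
  Swap: [6, 48, 82, 97, 27, 69, 99]
Step 2: min=27 at 4
  Swap: [6, 27, 82, 97, 48, 69, 99]

After 2 steps: [6, 27, 82, 97, 48, 69, 99]


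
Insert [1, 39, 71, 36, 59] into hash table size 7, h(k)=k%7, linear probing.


Insert 1: h=1 -> slot 1
Insert 39: h=4 -> slot 4
Insert 71: h=1, 1 probes -> slot 2
Insert 36: h=1, 2 probes -> slot 3
Insert 59: h=3, 2 probes -> slot 5

Table: [None, 1, 71, 36, 39, 59, None]


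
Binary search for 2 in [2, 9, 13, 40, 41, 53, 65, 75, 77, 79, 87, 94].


Step 1: lo=0, hi=11, mid=5, val=53
Step 2: lo=0, hi=4, mid=2, val=13
Step 3: lo=0, hi=1, mid=0, val=2

Found at index 0


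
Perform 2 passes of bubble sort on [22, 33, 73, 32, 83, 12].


Initial: [22, 33, 73, 32, 83, 12]
Pass 1: [22, 33, 32, 73, 12, 83] (2 swaps)
Pass 2: [22, 32, 33, 12, 73, 83] (2 swaps)

After 2 passes: [22, 32, 33, 12, 73, 83]


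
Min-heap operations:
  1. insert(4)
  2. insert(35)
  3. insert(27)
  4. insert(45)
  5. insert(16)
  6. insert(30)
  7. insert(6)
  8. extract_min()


insert(4) -> [4]
insert(35) -> [4, 35]
insert(27) -> [4, 35, 27]
insert(45) -> [4, 35, 27, 45]
insert(16) -> [4, 16, 27, 45, 35]
insert(30) -> [4, 16, 27, 45, 35, 30]
insert(6) -> [4, 16, 6, 45, 35, 30, 27]
extract_min()->4, [6, 16, 27, 45, 35, 30]

Final heap: [6, 16, 27, 45, 35, 30]


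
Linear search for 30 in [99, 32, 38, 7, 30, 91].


i=0: 99!=30
i=1: 32!=30
i=2: 38!=30
i=3: 7!=30
i=4: 30==30 found!

Found at 4, 5 comps


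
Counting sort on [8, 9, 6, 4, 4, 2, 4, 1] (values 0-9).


Input: [8, 9, 6, 4, 4, 2, 4, 1]
Counts: [0, 1, 1, 0, 3, 0, 1, 0, 1, 1]

Sorted: [1, 2, 4, 4, 4, 6, 8, 9]


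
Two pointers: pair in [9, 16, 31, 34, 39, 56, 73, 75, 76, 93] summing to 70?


lo=0(9)+hi=9(93)=102
lo=0(9)+hi=8(76)=85
lo=0(9)+hi=7(75)=84
lo=0(9)+hi=6(73)=82
lo=0(9)+hi=5(56)=65
lo=1(16)+hi=5(56)=72
lo=1(16)+hi=4(39)=55
lo=2(31)+hi=4(39)=70

Yes: 31+39=70


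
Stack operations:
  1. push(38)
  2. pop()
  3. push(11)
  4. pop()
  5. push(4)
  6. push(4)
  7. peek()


push(38) -> [38]
pop()->38, []
push(11) -> [11]
pop()->11, []
push(4) -> [4]
push(4) -> [4, 4]
peek()->4

Final stack: [4, 4]


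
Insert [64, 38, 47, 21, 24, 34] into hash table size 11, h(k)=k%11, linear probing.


Insert 64: h=9 -> slot 9
Insert 38: h=5 -> slot 5
Insert 47: h=3 -> slot 3
Insert 21: h=10 -> slot 10
Insert 24: h=2 -> slot 2
Insert 34: h=1 -> slot 1

Table: [None, 34, 24, 47, None, 38, None, None, None, 64, 21]


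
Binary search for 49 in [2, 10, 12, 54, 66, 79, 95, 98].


Step 1: lo=0, hi=7, mid=3, val=54
Step 2: lo=0, hi=2, mid=1, val=10
Step 3: lo=2, hi=2, mid=2, val=12

Not found


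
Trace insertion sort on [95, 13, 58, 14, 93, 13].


Initial: [95, 13, 58, 14, 93, 13]
Insert 13: [13, 95, 58, 14, 93, 13]
Insert 58: [13, 58, 95, 14, 93, 13]
Insert 14: [13, 14, 58, 95, 93, 13]
Insert 93: [13, 14, 58, 93, 95, 13]
Insert 13: [13, 13, 14, 58, 93, 95]

Sorted: [13, 13, 14, 58, 93, 95]


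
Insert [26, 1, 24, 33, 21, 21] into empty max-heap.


Insert 26: [26]
Insert 1: [26, 1]
Insert 24: [26, 1, 24]
Insert 33: [33, 26, 24, 1]
Insert 21: [33, 26, 24, 1, 21]
Insert 21: [33, 26, 24, 1, 21, 21]

Final heap: [33, 26, 24, 1, 21, 21]


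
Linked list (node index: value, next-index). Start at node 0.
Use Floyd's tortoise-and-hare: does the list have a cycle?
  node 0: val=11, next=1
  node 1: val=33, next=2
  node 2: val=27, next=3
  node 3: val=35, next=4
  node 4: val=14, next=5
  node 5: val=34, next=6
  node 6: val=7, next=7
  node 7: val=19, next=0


Floyd's tortoise (slow, +1) and hare (fast, +2):
  init: slow=0, fast=0
  step 1: slow=1, fast=2
  step 2: slow=2, fast=4
  step 3: slow=3, fast=6
  step 4: slow=4, fast=0
  step 5: slow=5, fast=2
  step 6: slow=6, fast=4
  step 7: slow=7, fast=6
  step 8: slow=0, fast=0
  slow == fast at node 0: cycle detected

Cycle: yes


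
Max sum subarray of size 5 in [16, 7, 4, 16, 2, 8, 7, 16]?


[0:5]: 45
[1:6]: 37
[2:7]: 37
[3:8]: 49

Max: 49 at [3:8]


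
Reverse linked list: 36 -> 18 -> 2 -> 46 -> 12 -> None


Step 1: curr=36, set curr.next=prev(None) | reversed so far: 36
Step 2: curr=18, set curr.next=prev(36) | reversed so far: 18 -> 36
Step 3: curr=2, set curr.next=prev(18) | reversed so far: 2 -> 18 -> 36
Step 4: curr=46, set curr.next=prev(2) | reversed so far: 46 -> 2 -> 18 -> 36
Step 5: curr=12, set curr.next=prev(46) | reversed so far: 12 -> 46 -> 2 -> 18 -> 36

12 -> 46 -> 2 -> 18 -> 36 -> None


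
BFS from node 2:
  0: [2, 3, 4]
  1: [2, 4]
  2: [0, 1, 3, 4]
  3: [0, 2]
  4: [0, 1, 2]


Visit 2, enqueue [0, 1, 3, 4]
Visit 0, enqueue []
Visit 1, enqueue []
Visit 3, enqueue []
Visit 4, enqueue []

BFS order: [2, 0, 1, 3, 4]


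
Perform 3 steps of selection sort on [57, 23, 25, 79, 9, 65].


Initial: [57, 23, 25, 79, 9, 65]
Step 1: min=9 at 4
  Swap: [9, 23, 25, 79, 57, 65]
Step 2: min=23 at 1
  Swap: [9, 23, 25, 79, 57, 65]
Step 3: min=25 at 2
  Swap: [9, 23, 25, 79, 57, 65]

After 3 steps: [9, 23, 25, 79, 57, 65]


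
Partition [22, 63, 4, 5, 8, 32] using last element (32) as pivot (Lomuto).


Pivot: 32
  22 <= 32: advance i (no swap)
  4 <= 32: swap -> [22, 4, 63, 5, 8, 32]
  5 <= 32: swap -> [22, 4, 5, 63, 8, 32]
  8 <= 32: swap -> [22, 4, 5, 8, 63, 32]
Place pivot at 4: [22, 4, 5, 8, 32, 63]

Partitioned: [22, 4, 5, 8, 32, 63]


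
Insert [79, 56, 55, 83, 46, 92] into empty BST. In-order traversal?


Insert 79: root
Insert 56: L from 79
Insert 55: L from 79 -> L from 56
Insert 83: R from 79
Insert 46: L from 79 -> L from 56 -> L from 55
Insert 92: R from 79 -> R from 83

In-order: [46, 55, 56, 79, 83, 92]


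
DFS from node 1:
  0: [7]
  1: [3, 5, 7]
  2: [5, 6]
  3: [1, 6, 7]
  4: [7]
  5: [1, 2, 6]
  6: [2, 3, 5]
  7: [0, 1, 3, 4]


Visit 1, push [7, 5, 3]
Visit 3, push [7, 6]
Visit 6, push [5, 2]
Visit 2, push [5]
Visit 5, push []
Visit 7, push [4, 0]
Visit 0, push []
Visit 4, push []

DFS order: [1, 3, 6, 2, 5, 7, 0, 4]


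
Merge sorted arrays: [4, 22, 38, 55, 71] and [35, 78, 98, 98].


Take 4 from A
Take 22 from A
Take 35 from B
Take 38 from A
Take 55 from A
Take 71 from A

Merged: [4, 22, 35, 38, 55, 71, 78, 98, 98]


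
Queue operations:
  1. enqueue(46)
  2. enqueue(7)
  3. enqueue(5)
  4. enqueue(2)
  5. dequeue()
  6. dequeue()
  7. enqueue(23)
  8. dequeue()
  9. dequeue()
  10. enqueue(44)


enqueue(46) -> [46]
enqueue(7) -> [46, 7]
enqueue(5) -> [46, 7, 5]
enqueue(2) -> [46, 7, 5, 2]
dequeue()->46, [7, 5, 2]
dequeue()->7, [5, 2]
enqueue(23) -> [5, 2, 23]
dequeue()->5, [2, 23]
dequeue()->2, [23]
enqueue(44) -> [23, 44]

Final queue: [23, 44]


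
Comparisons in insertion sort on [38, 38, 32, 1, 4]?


Algorithm: insertion sort
Input: [38, 38, 32, 1, 4]
Sorted: [1, 4, 32, 38, 38]

10


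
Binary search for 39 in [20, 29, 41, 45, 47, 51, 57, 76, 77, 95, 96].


Step 1: lo=0, hi=10, mid=5, val=51
Step 2: lo=0, hi=4, mid=2, val=41
Step 3: lo=0, hi=1, mid=0, val=20
Step 4: lo=1, hi=1, mid=1, val=29

Not found


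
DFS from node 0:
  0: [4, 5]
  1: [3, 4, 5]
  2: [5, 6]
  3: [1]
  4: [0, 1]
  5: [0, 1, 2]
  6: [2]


Visit 0, push [5, 4]
Visit 4, push [1]
Visit 1, push [5, 3]
Visit 3, push []
Visit 5, push [2]
Visit 2, push [6]
Visit 6, push []

DFS order: [0, 4, 1, 3, 5, 2, 6]


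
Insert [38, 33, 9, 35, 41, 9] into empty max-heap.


Insert 38: [38]
Insert 33: [38, 33]
Insert 9: [38, 33, 9]
Insert 35: [38, 35, 9, 33]
Insert 41: [41, 38, 9, 33, 35]
Insert 9: [41, 38, 9, 33, 35, 9]

Final heap: [41, 38, 9, 33, 35, 9]


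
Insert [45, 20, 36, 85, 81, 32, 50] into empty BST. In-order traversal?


Insert 45: root
Insert 20: L from 45
Insert 36: L from 45 -> R from 20
Insert 85: R from 45
Insert 81: R from 45 -> L from 85
Insert 32: L from 45 -> R from 20 -> L from 36
Insert 50: R from 45 -> L from 85 -> L from 81

In-order: [20, 32, 36, 45, 50, 81, 85]


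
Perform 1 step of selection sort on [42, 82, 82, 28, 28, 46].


Initial: [42, 82, 82, 28, 28, 46]
Step 1: min=28 at 3
  Swap: [28, 82, 82, 42, 28, 46]

After 1 step: [28, 82, 82, 42, 28, 46]


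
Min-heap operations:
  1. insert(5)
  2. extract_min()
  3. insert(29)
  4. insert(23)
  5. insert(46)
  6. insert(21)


insert(5) -> [5]
extract_min()->5, []
insert(29) -> [29]
insert(23) -> [23, 29]
insert(46) -> [23, 29, 46]
insert(21) -> [21, 23, 46, 29]

Final heap: [21, 23, 46, 29]


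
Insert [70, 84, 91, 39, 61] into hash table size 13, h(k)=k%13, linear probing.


Insert 70: h=5 -> slot 5
Insert 84: h=6 -> slot 6
Insert 91: h=0 -> slot 0
Insert 39: h=0, 1 probes -> slot 1
Insert 61: h=9 -> slot 9

Table: [91, 39, None, None, None, 70, 84, None, None, 61, None, None, None]


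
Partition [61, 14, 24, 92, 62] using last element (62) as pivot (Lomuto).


Pivot: 62
  61 <= 62: advance i (no swap)
  14 <= 62: advance i (no swap)
  24 <= 62: advance i (no swap)
Place pivot at 3: [61, 14, 24, 62, 92]

Partitioned: [61, 14, 24, 62, 92]


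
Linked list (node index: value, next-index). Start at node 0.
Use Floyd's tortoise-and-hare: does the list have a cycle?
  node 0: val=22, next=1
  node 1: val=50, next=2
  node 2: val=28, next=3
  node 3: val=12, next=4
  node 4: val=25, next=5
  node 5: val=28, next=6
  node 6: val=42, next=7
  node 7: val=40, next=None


Floyd's tortoise (slow, +1) and hare (fast, +2):
  init: slow=0, fast=0
  step 1: slow=1, fast=2
  step 2: slow=2, fast=4
  step 3: slow=3, fast=6
  step 4: fast 6->7->None, no cycle

Cycle: no


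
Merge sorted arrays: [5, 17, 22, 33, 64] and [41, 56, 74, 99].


Take 5 from A
Take 17 from A
Take 22 from A
Take 33 from A
Take 41 from B
Take 56 from B
Take 64 from A

Merged: [5, 17, 22, 33, 41, 56, 64, 74, 99]


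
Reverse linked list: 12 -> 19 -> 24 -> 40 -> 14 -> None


Step 1: curr=12, set curr.next=prev(None) | reversed so far: 12
Step 2: curr=19, set curr.next=prev(12) | reversed so far: 19 -> 12
Step 3: curr=24, set curr.next=prev(19) | reversed so far: 24 -> 19 -> 12
Step 4: curr=40, set curr.next=prev(24) | reversed so far: 40 -> 24 -> 19 -> 12
Step 5: curr=14, set curr.next=prev(40) | reversed so far: 14 -> 40 -> 24 -> 19 -> 12

14 -> 40 -> 24 -> 19 -> 12 -> None


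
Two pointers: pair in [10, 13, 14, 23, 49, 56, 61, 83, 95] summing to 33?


lo=0(10)+hi=8(95)=105
lo=0(10)+hi=7(83)=93
lo=0(10)+hi=6(61)=71
lo=0(10)+hi=5(56)=66
lo=0(10)+hi=4(49)=59
lo=0(10)+hi=3(23)=33

Yes: 10+23=33


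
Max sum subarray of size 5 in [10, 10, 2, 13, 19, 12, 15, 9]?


[0:5]: 54
[1:6]: 56
[2:7]: 61
[3:8]: 68

Max: 68 at [3:8]


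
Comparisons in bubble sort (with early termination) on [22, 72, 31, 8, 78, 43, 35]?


Algorithm: bubble sort (with early termination)
Input: [22, 72, 31, 8, 78, 43, 35]
Sorted: [8, 22, 31, 35, 43, 72, 78]

18


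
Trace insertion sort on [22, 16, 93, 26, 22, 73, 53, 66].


Initial: [22, 16, 93, 26, 22, 73, 53, 66]
Insert 16: [16, 22, 93, 26, 22, 73, 53, 66]
Insert 93: [16, 22, 93, 26, 22, 73, 53, 66]
Insert 26: [16, 22, 26, 93, 22, 73, 53, 66]
Insert 22: [16, 22, 22, 26, 93, 73, 53, 66]
Insert 73: [16, 22, 22, 26, 73, 93, 53, 66]
Insert 53: [16, 22, 22, 26, 53, 73, 93, 66]
Insert 66: [16, 22, 22, 26, 53, 66, 73, 93]

Sorted: [16, 22, 22, 26, 53, 66, 73, 93]


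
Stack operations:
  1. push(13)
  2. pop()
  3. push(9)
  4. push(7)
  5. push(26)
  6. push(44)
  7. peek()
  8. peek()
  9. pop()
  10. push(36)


push(13) -> [13]
pop()->13, []
push(9) -> [9]
push(7) -> [9, 7]
push(26) -> [9, 7, 26]
push(44) -> [9, 7, 26, 44]
peek()->44
peek()->44
pop()->44, [9, 7, 26]
push(36) -> [9, 7, 26, 36]

Final stack: [9, 7, 26, 36]


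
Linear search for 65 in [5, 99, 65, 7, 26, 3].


i=0: 5!=65
i=1: 99!=65
i=2: 65==65 found!

Found at 2, 3 comps


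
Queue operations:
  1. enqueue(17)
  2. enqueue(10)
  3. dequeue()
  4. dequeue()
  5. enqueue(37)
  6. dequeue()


enqueue(17) -> [17]
enqueue(10) -> [17, 10]
dequeue()->17, [10]
dequeue()->10, []
enqueue(37) -> [37]
dequeue()->37, []

Final queue: []


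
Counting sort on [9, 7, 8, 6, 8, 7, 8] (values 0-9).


Input: [9, 7, 8, 6, 8, 7, 8]
Counts: [0, 0, 0, 0, 0, 0, 1, 2, 3, 1]

Sorted: [6, 7, 7, 8, 8, 8, 9]


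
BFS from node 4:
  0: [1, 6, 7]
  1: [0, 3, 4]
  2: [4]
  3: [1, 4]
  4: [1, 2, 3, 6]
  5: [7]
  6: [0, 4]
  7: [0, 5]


Visit 4, enqueue [1, 2, 3, 6]
Visit 1, enqueue [0]
Visit 2, enqueue []
Visit 3, enqueue []
Visit 6, enqueue []
Visit 0, enqueue [7]
Visit 7, enqueue [5]
Visit 5, enqueue []

BFS order: [4, 1, 2, 3, 6, 0, 7, 5]


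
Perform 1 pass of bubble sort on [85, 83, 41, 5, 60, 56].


Initial: [85, 83, 41, 5, 60, 56]
Pass 1: [83, 41, 5, 60, 56, 85] (5 swaps)

After 1 pass: [83, 41, 5, 60, 56, 85]


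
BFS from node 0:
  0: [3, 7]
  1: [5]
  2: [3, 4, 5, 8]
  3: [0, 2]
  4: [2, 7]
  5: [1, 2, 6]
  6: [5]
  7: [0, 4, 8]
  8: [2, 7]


Visit 0, enqueue [3, 7]
Visit 3, enqueue [2]
Visit 7, enqueue [4, 8]
Visit 2, enqueue [5]
Visit 4, enqueue []
Visit 8, enqueue []
Visit 5, enqueue [1, 6]
Visit 1, enqueue []
Visit 6, enqueue []

BFS order: [0, 3, 7, 2, 4, 8, 5, 1, 6]


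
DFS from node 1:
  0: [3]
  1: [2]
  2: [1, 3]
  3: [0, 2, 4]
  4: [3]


Visit 1, push [2]
Visit 2, push [3]
Visit 3, push [4, 0]
Visit 0, push []
Visit 4, push []

DFS order: [1, 2, 3, 0, 4]


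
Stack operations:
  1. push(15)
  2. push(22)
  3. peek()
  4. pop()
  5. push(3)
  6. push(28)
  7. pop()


push(15) -> [15]
push(22) -> [15, 22]
peek()->22
pop()->22, [15]
push(3) -> [15, 3]
push(28) -> [15, 3, 28]
pop()->28, [15, 3]

Final stack: [15, 3]


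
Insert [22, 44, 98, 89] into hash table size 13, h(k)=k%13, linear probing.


Insert 22: h=9 -> slot 9
Insert 44: h=5 -> slot 5
Insert 98: h=7 -> slot 7
Insert 89: h=11 -> slot 11

Table: [None, None, None, None, None, 44, None, 98, None, 22, None, 89, None]


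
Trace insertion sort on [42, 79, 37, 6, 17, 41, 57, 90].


Initial: [42, 79, 37, 6, 17, 41, 57, 90]
Insert 79: [42, 79, 37, 6, 17, 41, 57, 90]
Insert 37: [37, 42, 79, 6, 17, 41, 57, 90]
Insert 6: [6, 37, 42, 79, 17, 41, 57, 90]
Insert 17: [6, 17, 37, 42, 79, 41, 57, 90]
Insert 41: [6, 17, 37, 41, 42, 79, 57, 90]
Insert 57: [6, 17, 37, 41, 42, 57, 79, 90]
Insert 90: [6, 17, 37, 41, 42, 57, 79, 90]

Sorted: [6, 17, 37, 41, 42, 57, 79, 90]


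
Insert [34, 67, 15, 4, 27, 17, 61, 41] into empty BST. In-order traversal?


Insert 34: root
Insert 67: R from 34
Insert 15: L from 34
Insert 4: L from 34 -> L from 15
Insert 27: L from 34 -> R from 15
Insert 17: L from 34 -> R from 15 -> L from 27
Insert 61: R from 34 -> L from 67
Insert 41: R from 34 -> L from 67 -> L from 61

In-order: [4, 15, 17, 27, 34, 41, 61, 67]


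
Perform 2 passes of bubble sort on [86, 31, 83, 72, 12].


Initial: [86, 31, 83, 72, 12]
Pass 1: [31, 83, 72, 12, 86] (4 swaps)
Pass 2: [31, 72, 12, 83, 86] (2 swaps)

After 2 passes: [31, 72, 12, 83, 86]


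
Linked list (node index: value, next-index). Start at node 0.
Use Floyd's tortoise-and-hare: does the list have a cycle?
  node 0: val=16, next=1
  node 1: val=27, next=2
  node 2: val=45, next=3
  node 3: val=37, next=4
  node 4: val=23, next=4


Floyd's tortoise (slow, +1) and hare (fast, +2):
  init: slow=0, fast=0
  step 1: slow=1, fast=2
  step 2: slow=2, fast=4
  step 3: slow=3, fast=4
  step 4: slow=4, fast=4
  slow == fast at node 4: cycle detected

Cycle: yes


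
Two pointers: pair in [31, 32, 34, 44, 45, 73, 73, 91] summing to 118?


lo=0(31)+hi=7(91)=122
lo=0(31)+hi=6(73)=104
lo=1(32)+hi=6(73)=105
lo=2(34)+hi=6(73)=107
lo=3(44)+hi=6(73)=117
lo=4(45)+hi=6(73)=118

Yes: 45+73=118


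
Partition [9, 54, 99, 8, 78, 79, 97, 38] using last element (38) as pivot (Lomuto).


Pivot: 38
  9 <= 38: advance i (no swap)
  8 <= 38: swap -> [9, 8, 99, 54, 78, 79, 97, 38]
Place pivot at 2: [9, 8, 38, 54, 78, 79, 97, 99]

Partitioned: [9, 8, 38, 54, 78, 79, 97, 99]


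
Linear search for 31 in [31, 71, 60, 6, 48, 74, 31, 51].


i=0: 31==31 found!

Found at 0, 1 comps


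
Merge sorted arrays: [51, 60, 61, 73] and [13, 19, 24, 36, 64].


Take 13 from B
Take 19 from B
Take 24 from B
Take 36 from B
Take 51 from A
Take 60 from A
Take 61 from A
Take 64 from B

Merged: [13, 19, 24, 36, 51, 60, 61, 64, 73]


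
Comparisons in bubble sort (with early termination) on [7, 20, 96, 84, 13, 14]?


Algorithm: bubble sort (with early termination)
Input: [7, 20, 96, 84, 13, 14]
Sorted: [7, 13, 14, 20, 84, 96]

14


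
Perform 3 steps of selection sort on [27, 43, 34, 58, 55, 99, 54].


Initial: [27, 43, 34, 58, 55, 99, 54]
Step 1: min=27 at 0
  Swap: [27, 43, 34, 58, 55, 99, 54]
Step 2: min=34 at 2
  Swap: [27, 34, 43, 58, 55, 99, 54]
Step 3: min=43 at 2
  Swap: [27, 34, 43, 58, 55, 99, 54]

After 3 steps: [27, 34, 43, 58, 55, 99, 54]


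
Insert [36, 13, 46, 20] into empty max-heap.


Insert 36: [36]
Insert 13: [36, 13]
Insert 46: [46, 13, 36]
Insert 20: [46, 20, 36, 13]

Final heap: [46, 20, 36, 13]


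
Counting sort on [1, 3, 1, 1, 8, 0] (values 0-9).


Input: [1, 3, 1, 1, 8, 0]
Counts: [1, 3, 0, 1, 0, 0, 0, 0, 1, 0]

Sorted: [0, 1, 1, 1, 3, 8]


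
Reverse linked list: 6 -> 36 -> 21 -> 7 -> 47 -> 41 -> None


Step 1: curr=6, set curr.next=prev(None) | reversed so far: 6
Step 2: curr=36, set curr.next=prev(6) | reversed so far: 36 -> 6
Step 3: curr=21, set curr.next=prev(36) | reversed so far: 21 -> 36 -> 6
Step 4: curr=7, set curr.next=prev(21) | reversed so far: 7 -> 21 -> 36 -> 6
Step 5: curr=47, set curr.next=prev(7) | reversed so far: 47 -> 7 -> 21 -> 36 -> 6
Step 6: curr=41, set curr.next=prev(47) | reversed so far: 41 -> 47 -> 7 -> 21 -> 36 -> 6

41 -> 47 -> 7 -> 21 -> 36 -> 6 -> None


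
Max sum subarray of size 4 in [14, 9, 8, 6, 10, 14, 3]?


[0:4]: 37
[1:5]: 33
[2:6]: 38
[3:7]: 33

Max: 38 at [2:6]


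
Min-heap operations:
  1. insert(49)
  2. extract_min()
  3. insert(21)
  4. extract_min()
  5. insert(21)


insert(49) -> [49]
extract_min()->49, []
insert(21) -> [21]
extract_min()->21, []
insert(21) -> [21]

Final heap: [21]


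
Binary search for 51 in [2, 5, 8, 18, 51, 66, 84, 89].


Step 1: lo=0, hi=7, mid=3, val=18
Step 2: lo=4, hi=7, mid=5, val=66
Step 3: lo=4, hi=4, mid=4, val=51

Found at index 4


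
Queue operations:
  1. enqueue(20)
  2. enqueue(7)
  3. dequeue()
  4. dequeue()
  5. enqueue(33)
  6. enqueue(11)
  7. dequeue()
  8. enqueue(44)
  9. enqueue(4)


enqueue(20) -> [20]
enqueue(7) -> [20, 7]
dequeue()->20, [7]
dequeue()->7, []
enqueue(33) -> [33]
enqueue(11) -> [33, 11]
dequeue()->33, [11]
enqueue(44) -> [11, 44]
enqueue(4) -> [11, 44, 4]

Final queue: [11, 44, 4]


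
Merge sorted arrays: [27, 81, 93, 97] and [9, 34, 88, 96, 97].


Take 9 from B
Take 27 from A
Take 34 from B
Take 81 from A
Take 88 from B
Take 93 from A
Take 96 from B
Take 97 from A

Merged: [9, 27, 34, 81, 88, 93, 96, 97, 97]


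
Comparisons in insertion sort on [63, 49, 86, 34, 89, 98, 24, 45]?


Algorithm: insertion sort
Input: [63, 49, 86, 34, 89, 98, 24, 45]
Sorted: [24, 34, 45, 49, 63, 86, 89, 98]

19


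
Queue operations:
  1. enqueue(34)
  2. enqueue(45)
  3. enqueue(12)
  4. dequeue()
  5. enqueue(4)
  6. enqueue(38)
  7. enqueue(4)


enqueue(34) -> [34]
enqueue(45) -> [34, 45]
enqueue(12) -> [34, 45, 12]
dequeue()->34, [45, 12]
enqueue(4) -> [45, 12, 4]
enqueue(38) -> [45, 12, 4, 38]
enqueue(4) -> [45, 12, 4, 38, 4]

Final queue: [45, 12, 4, 38, 4]


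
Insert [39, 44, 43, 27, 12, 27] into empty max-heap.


Insert 39: [39]
Insert 44: [44, 39]
Insert 43: [44, 39, 43]
Insert 27: [44, 39, 43, 27]
Insert 12: [44, 39, 43, 27, 12]
Insert 27: [44, 39, 43, 27, 12, 27]

Final heap: [44, 39, 43, 27, 12, 27]


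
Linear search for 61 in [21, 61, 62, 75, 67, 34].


i=0: 21!=61
i=1: 61==61 found!

Found at 1, 2 comps


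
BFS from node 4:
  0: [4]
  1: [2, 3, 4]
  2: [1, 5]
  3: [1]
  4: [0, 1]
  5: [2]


Visit 4, enqueue [0, 1]
Visit 0, enqueue []
Visit 1, enqueue [2, 3]
Visit 2, enqueue [5]
Visit 3, enqueue []
Visit 5, enqueue []

BFS order: [4, 0, 1, 2, 3, 5]


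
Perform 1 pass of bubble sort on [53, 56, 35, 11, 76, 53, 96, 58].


Initial: [53, 56, 35, 11, 76, 53, 96, 58]
Pass 1: [53, 35, 11, 56, 53, 76, 58, 96] (4 swaps)

After 1 pass: [53, 35, 11, 56, 53, 76, 58, 96]


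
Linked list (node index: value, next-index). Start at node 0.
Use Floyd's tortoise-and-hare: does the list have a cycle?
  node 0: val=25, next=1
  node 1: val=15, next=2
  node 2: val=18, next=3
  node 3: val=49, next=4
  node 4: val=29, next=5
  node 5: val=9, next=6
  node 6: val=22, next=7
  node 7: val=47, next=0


Floyd's tortoise (slow, +1) and hare (fast, +2):
  init: slow=0, fast=0
  step 1: slow=1, fast=2
  step 2: slow=2, fast=4
  step 3: slow=3, fast=6
  step 4: slow=4, fast=0
  step 5: slow=5, fast=2
  step 6: slow=6, fast=4
  step 7: slow=7, fast=6
  step 8: slow=0, fast=0
  slow == fast at node 0: cycle detected

Cycle: yes
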